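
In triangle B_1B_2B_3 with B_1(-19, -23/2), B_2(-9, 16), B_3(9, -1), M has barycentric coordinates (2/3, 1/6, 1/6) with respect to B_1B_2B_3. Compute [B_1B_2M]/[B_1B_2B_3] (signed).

The signed ratio [B_1B_2M]/[B_1B_2B_3] equals the barycentric coordinate of M at vertex B_3, which is 1/6.

1/6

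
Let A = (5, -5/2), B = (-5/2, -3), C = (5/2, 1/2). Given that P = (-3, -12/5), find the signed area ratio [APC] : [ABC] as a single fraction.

[ABC] = ½·(5·(-3−(1/2)) + (-5/2)·(1/2−(-5/2)) + (5/2)·(-5/2−(-3))) = ½·(-35/2 − 15/2 + 5/4) = -95/8.
[APC] = ½·(5·(-12/5−(1/2)) + (-3)·(1/2−(-5/2)) + (5/2)·(-5/2−(-12/5))) = ½·(-29/2 − 9 − 1/4) = -95/8, so the ratio is (-95/8)/(-95/8) = 1.

1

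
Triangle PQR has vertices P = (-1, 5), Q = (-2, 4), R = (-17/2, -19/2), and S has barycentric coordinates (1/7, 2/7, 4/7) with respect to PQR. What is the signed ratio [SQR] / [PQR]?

The signed ratio [SQR]/[PQR] equals the barycentric coordinate of S at vertex P, which is 1/7.

1/7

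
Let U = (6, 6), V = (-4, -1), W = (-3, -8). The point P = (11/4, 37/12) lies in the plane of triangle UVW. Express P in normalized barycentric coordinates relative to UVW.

Signed area of the reference triangle: [UVW] = ½·(6·(-1−(-8)) + (-4)·(-8−6) + (-3)·(6−(-1))) = ½·(42 + 56 − 21) = 77/2.
[PVW] = ½·((11/4)·(-1−(-8)) + (-4)·(-8−(37/12)) + (-3)·(37/12−(-1))) = ½·(77/4 + 133/3 − 49/4) = 77/3, so the U-coordinate is (77/3)/(77/2) = 2/3.
[UPW] = ½·(6·(37/12−(-8)) + (11/4)·(-8−6) + (-3)·(6−(37/12))) = ½·(133/2 − 77/2 − 35/4) = 77/8, so the V-coordinate is 1/4.
[UVP] = ½·(6·(-1−(37/12)) + (-4)·(37/12−6) + (11/4)·(6−(-1))) = ½·(-49/2 + 35/3 + 77/4) = 77/24, so the W-coordinate is 1/12.
Check: 2/3 + 1/4 + 1/12 = 1.

(2/3, 1/4, 1/12)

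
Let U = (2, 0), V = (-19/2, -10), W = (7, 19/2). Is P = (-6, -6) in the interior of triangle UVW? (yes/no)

Barycentric coordinates of P: (3/79, 184/237, 44/237).
The three coordinates are positive, positive, positive; a point is interior exactly when all three are positive.

yes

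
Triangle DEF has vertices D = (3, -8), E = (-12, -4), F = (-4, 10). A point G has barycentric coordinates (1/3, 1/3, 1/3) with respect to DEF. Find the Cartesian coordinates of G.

(-13/3, -2/3)

G = (1/3)·D + (1/3)·E + (1/3)·F.
x-coordinate: (1/3)·3 + (1/3)·(-12) + (1/3)·(-4) = -13/3.
y-coordinate: (1/3)·(-8) + (1/3)·(-4) + (1/3)·10 = -2/3.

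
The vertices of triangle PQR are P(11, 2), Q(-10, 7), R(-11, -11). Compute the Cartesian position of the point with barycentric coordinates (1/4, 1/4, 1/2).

(-21/4, -13/4)

S = (1/4)·P + (1/4)·Q + (1/2)·R.
x-coordinate: (1/4)·11 + (1/4)·(-10) + (1/2)·(-11) = -21/4.
y-coordinate: (1/4)·2 + (1/4)·7 + (1/2)·(-11) = -13/4.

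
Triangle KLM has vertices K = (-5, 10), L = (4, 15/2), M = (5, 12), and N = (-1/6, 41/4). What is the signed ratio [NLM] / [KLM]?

1/2

[KLM] = ½·((-5)·(15/2−12) + 4·(12−10) + 5·(10−(15/2))) = ½·(45/2 + 8 + 25/2) = 43/2.
[NLM] = ½·((-1/6)·(15/2−12) + 4·(12−(41/4)) + 5·(41/4−(15/2))) = ½·(3/4 + 7 + 55/4) = 43/4, so the ratio is (43/4)/(43/2) = 1/2.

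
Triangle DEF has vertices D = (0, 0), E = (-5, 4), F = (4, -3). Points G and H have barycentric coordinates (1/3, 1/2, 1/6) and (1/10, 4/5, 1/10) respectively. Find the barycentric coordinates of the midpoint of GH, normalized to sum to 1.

Since both coordinate triples sum to 1, the midpoint's barycentrics are the componentwise average.
(1/3+1/10)/2 = 13/60; similarly 13/20 and 2/15.

(13/60, 13/20, 2/15)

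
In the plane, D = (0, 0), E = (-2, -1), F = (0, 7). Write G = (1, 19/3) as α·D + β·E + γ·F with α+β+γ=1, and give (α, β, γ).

(2/3, -1/2, 5/6)

Signed area of the reference triangle: [DEF] = ½·(0·(-1−7) + (-2)·(7−0) + 0·(0−(-1))) = ½·(0 − 14 + 0) = -7.
[GEF] = ½·(1·(-1−7) + (-2)·(7−(19/3)) + 0·(19/3−(-1))) = ½·(-8 − 4/3 + 0) = -14/3, so the D-coordinate is (-14/3)/(-7) = 2/3.
[DGF] = ½·(0·(19/3−7) + 1·(7−0) + 0·(0−(19/3))) = ½·(0 + 7 + 0) = 7/2, so the E-coordinate is -1/2.
[DEG] = ½·(0·(-1−(19/3)) + (-2)·(19/3−0) + 1·(0−(-1))) = ½·(0 − 38/3 + 1) = -35/6, so the F-coordinate is 5/6.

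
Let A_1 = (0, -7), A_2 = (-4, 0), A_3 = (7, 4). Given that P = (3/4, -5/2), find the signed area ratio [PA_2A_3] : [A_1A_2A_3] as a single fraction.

1/2

[A_1A_2A_3] = ½·(0·(0−4) + (-4)·(4−(-7)) + 7·(-7−0)) = ½·(0 − 44 − 49) = -93/2.
[PA_2A_3] = ½·((3/4)·(0−4) + (-4)·(4−(-5/2)) + 7·(-5/2−0)) = ½·(-3 − 26 − 35/2) = -93/4, so the ratio is (-93/4)/(-93/2) = 1/2.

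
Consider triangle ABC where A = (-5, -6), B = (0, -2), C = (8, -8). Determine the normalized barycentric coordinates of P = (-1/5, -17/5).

(1/5, 7/10, 1/10)

Signed area of the reference triangle: [ABC] = ½·((-5)·(-2−(-8)) + 0·(-8−(-6)) + 8·(-6−(-2))) = ½·(-30 + 0 − 32) = -31.
[PBC] = ½·((-1/5)·(-2−(-8)) + 0·(-8−(-17/5)) + 8·(-17/5−(-2))) = ½·(-6/5 + 0 − 56/5) = -31/5, so the A-coordinate is (-31/5)/(-31) = 1/5.
[APC] = ½·((-5)·(-17/5−(-8)) + (-1/5)·(-8−(-6)) + 8·(-6−(-17/5))) = ½·(-23 + 2/5 − 104/5) = -217/10, so the B-coordinate is 7/10.
[ABP] = ½·((-5)·(-2−(-17/5)) + 0·(-17/5−(-6)) + (-1/5)·(-6−(-2))) = ½·(-7 + 0 + 4/5) = -31/10, so the C-coordinate is 1/10.
Check: 1/5 + 7/10 + 1/10 = 1.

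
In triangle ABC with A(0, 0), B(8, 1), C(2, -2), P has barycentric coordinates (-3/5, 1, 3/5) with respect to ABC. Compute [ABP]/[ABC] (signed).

The signed ratio [ABP]/[ABC] equals the barycentric coordinate of P at vertex C, which is 3/5.

3/5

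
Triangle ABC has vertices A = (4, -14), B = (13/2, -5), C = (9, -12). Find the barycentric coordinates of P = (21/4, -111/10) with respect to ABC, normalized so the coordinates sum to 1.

Signed area of the reference triangle: [ABC] = ½·(4·(-5−(-12)) + (13/2)·(-12−(-14)) + 9·(-14−(-5))) = ½·(28 + 13 − 81) = -20.
[PBC] = ½·((21/4)·(-5−(-12)) + (13/2)·(-12−(-111/10)) + 9·(-111/10−(-5))) = ½·(147/4 − 117/20 − 549/10) = -12, so the A-coordinate is (-12)/(-20) = 3/5.
[APC] = ½·(4·(-111/10−(-12)) + (21/4)·(-12−(-14)) + 9·(-14−(-111/10))) = ½·(18/5 + 21/2 − 261/10) = -6, so the B-coordinate is 3/10.
[ABP] = ½·(4·(-5−(-111/10)) + (13/2)·(-111/10−(-14)) + (21/4)·(-14−(-5))) = ½·(122/5 + 377/20 − 189/4) = -2, so the C-coordinate is 1/10.

(3/5, 3/10, 1/10)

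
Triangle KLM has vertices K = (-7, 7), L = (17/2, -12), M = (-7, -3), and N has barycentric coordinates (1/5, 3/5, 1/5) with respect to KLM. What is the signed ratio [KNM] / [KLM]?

The signed ratio [KNM]/[KLM] equals the barycentric coordinate of N at vertex L, which is 3/5.

3/5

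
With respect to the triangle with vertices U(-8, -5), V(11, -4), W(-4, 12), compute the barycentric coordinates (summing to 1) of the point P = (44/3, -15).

(1/3, 4/3, -2/3)

Signed area of the reference triangle: [UVW] = ½·((-8)·(-4−12) + 11·(12−(-5)) + (-4)·(-5−(-4))) = ½·(128 + 187 + 4) = 319/2.
[PVW] = ½·((44/3)·(-4−12) + 11·(12−(-15)) + (-4)·(-15−(-4))) = ½·(-704/3 + 297 + 44) = 319/6, so the U-coordinate is (319/6)/(319/2) = 1/3.
[UPW] = ½·((-8)·(-15−12) + (44/3)·(12−(-5)) + (-4)·(-5−(-15))) = ½·(216 + 748/3 − 40) = 638/3, so the V-coordinate is 4/3.
[UVP] = ½·((-8)·(-4−(-15)) + 11·(-15−(-5)) + (44/3)·(-5−(-4))) = ½·(-88 − 110 − 44/3) = -319/3, so the W-coordinate is -2/3.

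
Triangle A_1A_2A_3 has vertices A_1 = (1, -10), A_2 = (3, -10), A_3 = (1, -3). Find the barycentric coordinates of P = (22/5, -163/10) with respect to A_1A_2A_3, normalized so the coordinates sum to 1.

Signed area of the reference triangle: [A_1A_2A_3] = ½·(1·(-10−(-3)) + 3·(-3−(-10)) + 1·(-10−(-10))) = ½·(-7 + 21 + 0) = 7.
[PA_2A_3] = ½·((22/5)·(-10−(-3)) + 3·(-3−(-163/10)) + 1·(-163/10−(-10))) = ½·(-154/5 + 399/10 − 63/10) = 7/5, so the A_1-coordinate is (7/5)/7 = 1/5.
[A_1PA_3] = ½·(1·(-163/10−(-3)) + (22/5)·(-3−(-10)) + 1·(-10−(-163/10))) = ½·(-133/10 + 154/5 + 63/10) = 119/10, so the A_2-coordinate is 17/10.
[A_1A_2P] = ½·(1·(-10−(-163/10)) + 3·(-163/10−(-10)) + (22/5)·(-10−(-10))) = ½·(63/10 − 189/10 + 0) = -63/10, so the A_3-coordinate is -9/10.
Check: 1/5 + 17/10 − 9/10 = 1.

(1/5, 17/10, -9/10)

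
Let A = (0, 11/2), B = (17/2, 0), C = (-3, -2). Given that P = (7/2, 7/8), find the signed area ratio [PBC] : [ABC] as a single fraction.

[ABC] = ½·(0·(0−(-2)) + (17/2)·(-2−(11/2)) + (-3)·(11/2−0)) = ½·(0 − 255/4 − 33/2) = -321/8.
[PBC] = ½·((7/2)·(0−(-2)) + (17/2)·(-2−(7/8)) + (-3)·(7/8−0)) = ½·(7 − 391/16 − 21/8) = -321/32, so the ratio is (-321/32)/(-321/8) = 1/4.

1/4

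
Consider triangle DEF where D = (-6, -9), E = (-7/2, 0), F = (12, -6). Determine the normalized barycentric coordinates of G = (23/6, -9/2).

(1/6, 1/3, 1/2)

Signed area of the reference triangle: [DEF] = ½·((-6)·(0−(-6)) + (-7/2)·(-6−(-9)) + 12·(-9−0)) = ½·(-36 − 21/2 − 108) = -309/4.
[GEF] = ½·((23/6)·(0−(-6)) + (-7/2)·(-6−(-9/2)) + 12·(-9/2−0)) = ½·(23 + 21/4 − 54) = -103/8, so the D-coordinate is (-103/8)/(-309/4) = 1/6.
[DGF] = ½·((-6)·(-9/2−(-6)) + (23/6)·(-6−(-9)) + 12·(-9−(-9/2))) = ½·(-9 + 23/2 − 54) = -103/4, so the E-coordinate is 1/3.
[DEG] = ½·((-6)·(0−(-9/2)) + (-7/2)·(-9/2−(-9)) + (23/6)·(-9−0)) = ½·(-27 − 63/4 − 69/2) = -309/8, so the F-coordinate is 1/2.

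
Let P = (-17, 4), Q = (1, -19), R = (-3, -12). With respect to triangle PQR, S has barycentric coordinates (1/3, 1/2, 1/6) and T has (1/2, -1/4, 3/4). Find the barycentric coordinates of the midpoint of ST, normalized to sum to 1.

Since both coordinate triples sum to 1, the midpoint's barycentrics are the componentwise average.
(1/3+1/2)/2 = 5/12; similarly 1/8 and 11/24.

(5/12, 1/8, 11/24)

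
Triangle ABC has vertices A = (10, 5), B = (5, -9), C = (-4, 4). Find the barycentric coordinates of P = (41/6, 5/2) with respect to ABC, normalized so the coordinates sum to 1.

(2/3, 1/6, 1/6)

Signed area of the reference triangle: [ABC] = ½·(10·(-9−4) + 5·(4−5) + (-4)·(5−(-9))) = ½·(-130 − 5 − 56) = -191/2.
[PBC] = ½·((41/6)·(-9−4) + 5·(4−(5/2)) + (-4)·(5/2−(-9))) = ½·(-533/6 + 15/2 − 46) = -191/3, so the A-coordinate is (-191/3)/(-191/2) = 2/3.
[APC] = ½·(10·(5/2−4) + (41/6)·(4−5) + (-4)·(5−(5/2))) = ½·(-15 − 41/6 − 10) = -191/12, so the B-coordinate is 1/6.
[ABP] = ½·(10·(-9−(5/2)) + 5·(5/2−5) + (41/6)·(5−(-9))) = ½·(-115 − 25/2 + 287/3) = -191/12, so the C-coordinate is 1/6.
Check: 2/3 + 1/6 + 1/6 = 1.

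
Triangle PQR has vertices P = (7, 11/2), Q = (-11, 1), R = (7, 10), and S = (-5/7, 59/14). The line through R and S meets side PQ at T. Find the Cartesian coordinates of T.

Barycentric coordinates of S with respect to PQR: (3/7, 3/7, 1/7).
On side PQ the R-coordinate is zero; dropping S's R-weight 1/7 and renormalizing the remaining 3/7 : 3/7 gives weights 1/2, 1/2 on P, Q.
T = (1/2)·(7, 11/2) + (1/2)·(-11, 1) = (-2, 13/4).

(-2, 13/4)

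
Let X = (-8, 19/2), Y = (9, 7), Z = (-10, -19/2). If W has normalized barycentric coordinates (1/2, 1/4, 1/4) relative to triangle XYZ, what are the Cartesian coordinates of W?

W = (1/2)·X + (1/4)·Y + (1/4)·Z.
x-coordinate: (1/2)·(-8) + (1/4)·9 + (1/4)·(-10) = -17/4.
y-coordinate: (1/2)·(19/2) + (1/4)·7 + (1/4)·(-19/2) = 33/8.

(-17/4, 33/8)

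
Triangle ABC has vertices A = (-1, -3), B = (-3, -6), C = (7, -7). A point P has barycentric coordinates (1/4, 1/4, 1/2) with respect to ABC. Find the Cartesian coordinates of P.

P = (1/4)·A + (1/4)·B + (1/2)·C.
x-coordinate: (1/4)·(-1) + (1/4)·(-3) + (1/2)·7 = 5/2.
y-coordinate: (1/4)·(-3) + (1/4)·(-6) + (1/2)·(-7) = -23/4.

(5/2, -23/4)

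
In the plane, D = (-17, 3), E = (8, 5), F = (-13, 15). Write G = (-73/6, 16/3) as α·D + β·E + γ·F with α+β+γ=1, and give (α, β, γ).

Signed area of the reference triangle: [DEF] = ½·((-17)·(5−15) + 8·(15−3) + (-13)·(3−5)) = ½·(170 + 96 + 26) = 146.
[GEF] = ½·((-73/6)·(5−15) + 8·(15−(16/3)) + (-13)·(16/3−5)) = ½·(365/3 + 232/3 − 13/3) = 292/3, so the D-coordinate is (292/3)/146 = 2/3.
[DGF] = ½·((-17)·(16/3−15) + (-73/6)·(15−3) + (-13)·(3−(16/3))) = ½·(493/3 − 146 + 91/3) = 73/3, so the E-coordinate is 1/6.
[DEG] = ½·((-17)·(5−(16/3)) + 8·(16/3−3) + (-73/6)·(3−5)) = ½·(17/3 + 56/3 + 73/3) = 73/3, so the F-coordinate is 1/6.
Check: 2/3 + 1/6 + 1/6 = 1.

(2/3, 1/6, 1/6)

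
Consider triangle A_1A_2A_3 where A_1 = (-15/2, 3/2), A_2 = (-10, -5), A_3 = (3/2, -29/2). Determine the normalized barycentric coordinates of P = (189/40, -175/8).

(-11/20, 3/20, 7/5)

Signed area of the reference triangle: [A_1A_2A_3] = ½·((-15/2)·(-5−(-29/2)) + (-10)·(-29/2−(3/2)) + (3/2)·(3/2−(-5))) = ½·(-285/4 + 160 + 39/4) = 197/4.
[PA_2A_3] = ½·((189/40)·(-5−(-29/2)) + (-10)·(-29/2−(-175/8)) + (3/2)·(-175/8−(-5))) = ½·(3591/80 − 295/4 − 405/16) = -2167/80, so the A_1-coordinate is (-2167/80)/(197/4) = -11/20.
[A_1PA_3] = ½·((-15/2)·(-175/8−(-29/2)) + (189/40)·(-29/2−(3/2)) + (3/2)·(3/2−(-175/8))) = ½·(885/16 − 378/5 + 561/16) = 591/80, so the A_2-coordinate is 3/20.
[A_1A_2P] = ½·((-15/2)·(-5−(-175/8)) + (-10)·(-175/8−(3/2)) + (189/40)·(3/2−(-5))) = ½·(-2025/16 + 935/4 + 2457/80) = 1379/20, so the A_3-coordinate is 7/5.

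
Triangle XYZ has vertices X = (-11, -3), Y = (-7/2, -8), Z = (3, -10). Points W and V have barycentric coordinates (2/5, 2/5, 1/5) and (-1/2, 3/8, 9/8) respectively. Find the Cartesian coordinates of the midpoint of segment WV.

(189/160, -383/40)

Barycentric coordinates of the midpoint are the average: (-1/20, 31/80, 53/80).
Converting: (-1/20)·X + (31/80)·Y + (53/80)·Z = (189/160, -383/40).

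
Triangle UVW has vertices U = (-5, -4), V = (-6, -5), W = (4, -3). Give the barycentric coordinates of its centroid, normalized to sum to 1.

(1/3, 1/3, 1/3)

The centroid is the average of the vertices, so each weight is 1/3.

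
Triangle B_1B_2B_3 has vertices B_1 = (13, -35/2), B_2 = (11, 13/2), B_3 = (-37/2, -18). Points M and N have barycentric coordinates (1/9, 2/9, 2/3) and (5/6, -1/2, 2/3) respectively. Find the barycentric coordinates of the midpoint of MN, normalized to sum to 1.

(17/36, -5/36, 2/3)

Since both coordinate triples sum to 1, the midpoint's barycentrics are the componentwise average.
(1/9+5/6)/2 = 17/36; similarly -5/36 and 2/3.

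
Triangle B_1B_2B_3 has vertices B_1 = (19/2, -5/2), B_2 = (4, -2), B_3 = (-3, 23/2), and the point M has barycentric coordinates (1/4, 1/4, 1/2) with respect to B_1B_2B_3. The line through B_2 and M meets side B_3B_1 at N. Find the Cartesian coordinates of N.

Line B_2M meets B_3B_1 where the B_2-coordinate vanishes; zeroing M's B_2-weight and renormalizing leaves B_3, B_1-weights 1/2 : 1/4 → (2/3, 1/3).
So N = (2/3)·B_3 + (1/3)·B_1 = (7/6, 41/6).

(7/6, 41/6)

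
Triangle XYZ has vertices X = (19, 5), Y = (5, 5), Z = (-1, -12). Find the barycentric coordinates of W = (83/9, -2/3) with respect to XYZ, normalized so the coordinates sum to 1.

(4/9, 2/9, 1/3)

Signed area of the reference triangle: [XYZ] = ½·(19·(5−(-12)) + 5·(-12−5) + (-1)·(5−5)) = ½·(323 − 85 + 0) = 119.
[WYZ] = ½·((83/9)·(5−(-12)) + 5·(-12−(-2/3)) + (-1)·(-2/3−5)) = ½·(1411/9 − 170/3 + 17/3) = 476/9, so the X-coordinate is (476/9)/119 = 4/9.
[XWZ] = ½·(19·(-2/3−(-12)) + (83/9)·(-12−5) + (-1)·(5−(-2/3))) = ½·(646/3 − 1411/9 − 17/3) = 238/9, so the Y-coordinate is 2/9.
[XYW] = ½·(19·(5−(-2/3)) + 5·(-2/3−5) + (83/9)·(5−5)) = ½·(323/3 − 85/3 + 0) = 119/3, so the Z-coordinate is 1/3.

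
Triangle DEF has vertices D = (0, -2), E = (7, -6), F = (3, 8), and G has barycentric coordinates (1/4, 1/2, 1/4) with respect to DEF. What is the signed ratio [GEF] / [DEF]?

The signed ratio [GEF]/[DEF] equals the barycentric coordinate of G at vertex D, which is 1/4.

1/4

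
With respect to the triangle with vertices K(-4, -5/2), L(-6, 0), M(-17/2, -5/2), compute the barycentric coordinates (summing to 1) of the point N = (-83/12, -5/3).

Signed area of the reference triangle: [KLM] = ½·((-4)·(0−(-5/2)) + (-6)·(-5/2−(-5/2)) + (-17/2)·(-5/2−0)) = ½·(-10 + 0 + 85/4) = 45/8.
[NLM] = ½·((-83/12)·(0−(-5/2)) + (-6)·(-5/2−(-5/3)) + (-17/2)·(-5/3−0)) = ½·(-415/24 + 5 + 85/6) = 15/16, so the K-coordinate is (15/16)/(45/8) = 1/6.
[KNM] = ½·((-4)·(-5/3−(-5/2)) + (-83/12)·(-5/2−(-5/2)) + (-17/2)·(-5/2−(-5/3))) = ½·(-10/3 + 0 + 85/12) = 15/8, so the L-coordinate is 1/3.
[KLN] = ½·((-4)·(0−(-5/3)) + (-6)·(-5/3−(-5/2)) + (-83/12)·(-5/2−0)) = ½·(-20/3 − 5 + 415/24) = 45/16, so the M-coordinate is 1/2.

(1/6, 1/3, 1/2)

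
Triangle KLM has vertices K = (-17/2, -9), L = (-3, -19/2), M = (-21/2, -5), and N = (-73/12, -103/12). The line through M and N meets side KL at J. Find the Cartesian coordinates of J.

(-26/5, -93/10)

Barycentric coordinates of N with respect to KLM: (1/3, 1/2, 1/6).
On side KL the M-coordinate is zero; dropping N's M-weight 1/6 and renormalizing the remaining 1/3 : 1/2 gives weights 2/5, 3/5 on K, L.
J = (2/5)·(-17/2, -9) + (3/5)·(-3, -19/2) = (-26/5, -93/10).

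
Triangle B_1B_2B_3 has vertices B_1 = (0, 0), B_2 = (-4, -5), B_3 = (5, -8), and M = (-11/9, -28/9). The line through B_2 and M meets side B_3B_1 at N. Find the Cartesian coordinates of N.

(1, -8/5)

Barycentric coordinates of M with respect to B_1B_2B_3: (4/9, 4/9, 1/9).
On side B_3B_1 the B_2-coordinate is zero; dropping M's B_2-weight 4/9 and renormalizing the remaining 1/9 : 4/9 gives weights 1/5, 4/5 on B_3, B_1.
N = (1/5)·(5, -8) + (4/5)·(0, 0) = (1, -8/5).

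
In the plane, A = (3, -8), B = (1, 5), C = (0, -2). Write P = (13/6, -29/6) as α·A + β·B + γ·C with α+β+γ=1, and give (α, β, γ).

(2/3, 1/6, 1/6)

Signed area of the reference triangle: [ABC] = ½·(3·(5−(-2)) + 1·(-2−(-8)) + 0·(-8−5)) = ½·(21 + 6 + 0) = 27/2.
[PBC] = ½·((13/6)·(5−(-2)) + 1·(-2−(-29/6)) + 0·(-29/6−5)) = ½·(91/6 + 17/6 + 0) = 9, so the A-coordinate is 9/(27/2) = 2/3.
[APC] = ½·(3·(-29/6−(-2)) + (13/6)·(-2−(-8)) + 0·(-8−(-29/6))) = ½·(-17/2 + 13 + 0) = 9/4, so the B-coordinate is 1/6.
[ABP] = ½·(3·(5−(-29/6)) + 1·(-29/6−(-8)) + (13/6)·(-8−5)) = ½·(59/2 + 19/6 − 169/6) = 9/4, so the C-coordinate is 1/6.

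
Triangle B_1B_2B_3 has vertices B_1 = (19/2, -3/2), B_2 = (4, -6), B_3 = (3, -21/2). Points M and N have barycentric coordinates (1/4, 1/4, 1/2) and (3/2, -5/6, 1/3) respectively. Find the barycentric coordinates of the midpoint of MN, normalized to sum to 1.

(7/8, -7/24, 5/12)

Since both coordinate triples sum to 1, the midpoint's barycentrics are the componentwise average.
(1/4+3/2)/2 = 7/8; similarly -7/24 and 5/12.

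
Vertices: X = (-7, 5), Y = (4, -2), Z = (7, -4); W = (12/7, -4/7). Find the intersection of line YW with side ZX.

Barycentric coordinates of W with respect to XYZ: (2/7, 3/7, 2/7).
On side ZX the Y-coordinate is zero; dropping W's Y-weight 3/7 and renormalizing the remaining 2/7 : 2/7 gives weights 1/2, 1/2 on Z, X.
V = (1/2)·(7, -4) + (1/2)·(-7, 5) = (0, 1/2).

(0, 1/2)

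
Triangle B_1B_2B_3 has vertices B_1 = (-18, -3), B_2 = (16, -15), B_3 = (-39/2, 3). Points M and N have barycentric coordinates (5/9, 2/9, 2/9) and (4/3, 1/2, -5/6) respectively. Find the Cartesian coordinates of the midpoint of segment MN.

(-379/72, -55/6)

Barycentric coordinates of the midpoint are the average: (17/18, 13/36, -11/36).
Converting: (17/18)·B_1 + (13/36)·B_2 + (-11/36)·B_3 = (-379/72, -55/6).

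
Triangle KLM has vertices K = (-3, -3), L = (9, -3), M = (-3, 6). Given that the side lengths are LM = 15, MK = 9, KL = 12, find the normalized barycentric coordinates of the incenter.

(5/12, 1/4, 1/3)

The incenter has barycentric coordinates proportional to the opposite side lengths: (15 : 9 : 12).
Normalizing by 15+9+12 = 36 gives (5/12, 1/4, 1/3).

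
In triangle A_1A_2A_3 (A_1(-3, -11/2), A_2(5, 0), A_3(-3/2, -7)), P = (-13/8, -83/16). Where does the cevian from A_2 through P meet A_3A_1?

(-18/7, -83/14)

Barycentric coordinates of P with respect to A_1A_2A_3: (5/8, 1/8, 1/4).
On side A_3A_1 the A_2-coordinate is zero; dropping P's A_2-weight 1/8 and renormalizing the remaining 1/4 : 5/8 gives weights 2/7, 5/7 on A_3, A_1.
Q = (2/7)·(-3/2, -7) + (5/7)·(-3, -11/2) = (-18/7, -83/14).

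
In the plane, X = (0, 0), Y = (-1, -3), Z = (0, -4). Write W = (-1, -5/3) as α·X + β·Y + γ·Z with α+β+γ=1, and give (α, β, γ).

(1/3, 1, -1/3)

Signed area of the reference triangle: [XYZ] = ½·(0·(-3−(-4)) + (-1)·(-4−0) + 0·(0−(-3))) = ½·(0 + 4 + 0) = 2.
[WYZ] = ½·((-1)·(-3−(-4)) + (-1)·(-4−(-5/3)) + 0·(-5/3−(-3))) = ½·(-1 + 7/3 + 0) = 2/3, so the X-coordinate is (2/3)/2 = 1/3.
[XWZ] = ½·(0·(-5/3−(-4)) + (-1)·(-4−0) + 0·(0−(-5/3))) = ½·(0 + 4 + 0) = 2, so the Y-coordinate is 1.
[XYW] = ½·(0·(-3−(-5/3)) + (-1)·(-5/3−0) + (-1)·(0−(-3))) = ½·(0 + 5/3 − 3) = -2/3, so the Z-coordinate is -1/3.
Check: 1/3 + 1 − 1/3 = 1.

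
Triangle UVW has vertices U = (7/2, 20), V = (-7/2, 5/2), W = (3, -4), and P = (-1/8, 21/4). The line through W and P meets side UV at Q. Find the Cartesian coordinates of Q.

Barycentric coordinates of P with respect to UVW: (1/4, 1/2, 1/4).
On side UV the W-coordinate is zero; dropping P's W-weight 1/4 and renormalizing the remaining 1/4 : 1/2 gives weights 1/3, 2/3 on U, V.
Q = (1/3)·(7/2, 20) + (2/3)·(-7/2, 5/2) = (-7/6, 25/3).

(-7/6, 25/3)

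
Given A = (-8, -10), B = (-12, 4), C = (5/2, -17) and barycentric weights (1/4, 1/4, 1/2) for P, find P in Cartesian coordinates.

(-15/4, -10)

P = (1/4)·A + (1/4)·B + (1/2)·C.
x-coordinate: (1/4)·(-8) + (1/4)·(-12) + (1/2)·(5/2) = -15/4.
y-coordinate: (1/4)·(-10) + (1/4)·4 + (1/2)·(-17) = -10.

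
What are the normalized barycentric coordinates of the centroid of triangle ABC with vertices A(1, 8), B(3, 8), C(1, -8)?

(1/3, 1/3, 1/3)

The centroid is the average of the vertices, so each weight is 1/3.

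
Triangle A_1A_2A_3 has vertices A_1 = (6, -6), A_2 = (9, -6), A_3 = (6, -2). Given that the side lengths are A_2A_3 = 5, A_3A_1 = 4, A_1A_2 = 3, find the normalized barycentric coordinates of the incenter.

The incenter has barycentric coordinates proportional to the opposite side lengths: (5 : 4 : 3).
Normalizing by 5+4+3 = 12 gives (5/12, 1/3, 1/4).

(5/12, 1/3, 1/4)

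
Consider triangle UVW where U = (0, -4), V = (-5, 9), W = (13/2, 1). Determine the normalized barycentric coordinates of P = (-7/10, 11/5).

(2/5, 2/5, 1/5)

Signed area of the reference triangle: [UVW] = ½·(0·(9−1) + (-5)·(1−(-4)) + (13/2)·(-4−9)) = ½·(0 − 25 − 169/2) = -219/4.
[PVW] = ½·((-7/10)·(9−1) + (-5)·(1−(11/5)) + (13/2)·(11/5−9)) = ½·(-28/5 + 6 − 221/5) = -219/10, so the U-coordinate is (-219/10)/(-219/4) = 2/5.
[UPW] = ½·(0·(11/5−1) + (-7/10)·(1−(-4)) + (13/2)·(-4−(11/5))) = ½·(0 − 7/2 − 403/10) = -219/10, so the V-coordinate is 2/5.
[UVP] = ½·(0·(9−(11/5)) + (-5)·(11/5−(-4)) + (-7/10)·(-4−9)) = ½·(0 − 31 + 91/10) = -219/20, so the W-coordinate is 1/5.
Check: 2/5 + 2/5 + 1/5 = 1.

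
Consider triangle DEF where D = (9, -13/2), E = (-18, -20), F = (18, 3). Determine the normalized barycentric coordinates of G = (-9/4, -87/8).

(1/4, 1/2, 1/4)

Signed area of the reference triangle: [DEF] = ½·(9·(-20−3) + (-18)·(3−(-13/2)) + 18·(-13/2−(-20))) = ½·(-207 − 171 + 243) = -135/2.
[GEF] = ½·((-9/4)·(-20−3) + (-18)·(3−(-87/8)) + 18·(-87/8−(-20))) = ½·(207/4 − 999/4 + 657/4) = -135/8, so the D-coordinate is (-135/8)/(-135/2) = 1/4.
[DGF] = ½·(9·(-87/8−3) + (-9/4)·(3−(-13/2)) + 18·(-13/2−(-87/8))) = ½·(-999/8 − 171/8 + 315/4) = -135/4, so the E-coordinate is 1/2.
[DEG] = ½·(9·(-20−(-87/8)) + (-18)·(-87/8−(-13/2)) + (-9/4)·(-13/2−(-20))) = ½·(-657/8 + 315/4 − 243/8) = -135/8, so the F-coordinate is 1/4.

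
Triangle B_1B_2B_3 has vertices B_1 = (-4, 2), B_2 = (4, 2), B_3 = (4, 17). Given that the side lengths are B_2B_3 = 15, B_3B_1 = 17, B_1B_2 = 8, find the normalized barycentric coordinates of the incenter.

(3/8, 17/40, 1/5)

The incenter has barycentric coordinates proportional to the opposite side lengths: (15 : 17 : 8).
Normalizing by 15+17+8 = 40 gives (3/8, 17/40, 1/5).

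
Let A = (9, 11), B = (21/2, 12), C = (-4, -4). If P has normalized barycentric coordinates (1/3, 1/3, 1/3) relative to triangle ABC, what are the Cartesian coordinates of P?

P = (1/3)·A + (1/3)·B + (1/3)·C.
x-coordinate: (1/3)·9 + (1/3)·(21/2) + (1/3)·(-4) = 31/6.
y-coordinate: (1/3)·11 + (1/3)·12 + (1/3)·(-4) = 19/3.

(31/6, 19/3)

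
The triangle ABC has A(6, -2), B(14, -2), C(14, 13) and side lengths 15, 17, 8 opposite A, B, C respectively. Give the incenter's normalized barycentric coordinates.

(3/8, 17/40, 1/5)

The incenter has barycentric coordinates proportional to the opposite side lengths: (15 : 17 : 8).
Normalizing by 15+17+8 = 40 gives (3/8, 17/40, 1/5).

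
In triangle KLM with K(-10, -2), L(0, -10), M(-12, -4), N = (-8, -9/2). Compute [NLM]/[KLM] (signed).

[KLM] = ½·((-10)·(-10−(-4)) + 0·(-4−(-2)) + (-12)·(-2−(-10))) = ½·(60 + 0 − 96) = -18.
[NLM] = ½·((-8)·(-10−(-4)) + 0·(-4−(-9/2)) + (-12)·(-9/2−(-10))) = ½·(48 + 0 − 66) = -9, so the ratio is (-9)/(-18) = 1/2.

1/2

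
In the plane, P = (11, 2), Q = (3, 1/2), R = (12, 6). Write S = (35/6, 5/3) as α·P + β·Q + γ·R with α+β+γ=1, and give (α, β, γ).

Signed area of the reference triangle: [PQR] = ½·(11·(1/2−6) + 3·(6−2) + 12·(2−(1/2))) = ½·(-121/2 + 12 + 18) = -61/4.
[SQR] = ½·((35/6)·(1/2−6) + 3·(6−(5/3)) + 12·(5/3−(1/2))) = ½·(-385/12 + 13 + 14) = -61/24, so the P-coordinate is (-61/24)/(-61/4) = 1/6.
[PSR] = ½·(11·(5/3−6) + (35/6)·(6−2) + 12·(2−(5/3))) = ½·(-143/3 + 70/3 + 4) = -61/6, so the Q-coordinate is 2/3.
[PQS] = ½·(11·(1/2−(5/3)) + 3·(5/3−2) + (35/6)·(2−(1/2))) = ½·(-77/6 − 1 + 35/4) = -61/24, so the R-coordinate is 1/6.
Check: 1/6 + 2/3 + 1/6 = 1.

(1/6, 2/3, 1/6)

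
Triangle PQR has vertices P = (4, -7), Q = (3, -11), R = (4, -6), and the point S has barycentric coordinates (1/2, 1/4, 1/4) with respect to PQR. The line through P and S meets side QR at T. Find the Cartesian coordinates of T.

(7/2, -17/2)

Line PS meets QR where the P-coordinate vanishes; zeroing S's P-weight and renormalizing leaves Q, R-weights 1/4 : 1/4 → (1/2, 1/2).
So T = (1/2)·Q + (1/2)·R = (7/2, -17/2).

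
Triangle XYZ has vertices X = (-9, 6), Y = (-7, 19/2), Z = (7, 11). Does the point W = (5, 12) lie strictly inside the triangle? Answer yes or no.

Barycentric coordinates of W: (-17/46, 13/23, 37/46).
The three coordinates are negative, positive, positive; a point is interior exactly when all three are positive.

no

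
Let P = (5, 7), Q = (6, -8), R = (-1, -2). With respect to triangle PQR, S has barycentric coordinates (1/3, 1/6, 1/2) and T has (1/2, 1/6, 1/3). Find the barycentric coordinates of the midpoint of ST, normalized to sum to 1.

(5/12, 1/6, 5/12)

Since both coordinate triples sum to 1, the midpoint's barycentrics are the componentwise average.
(1/3+1/2)/2 = 5/12; similarly 1/6 and 5/12.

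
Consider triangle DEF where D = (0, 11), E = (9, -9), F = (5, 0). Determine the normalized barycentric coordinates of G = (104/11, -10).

Signed area of the reference triangle: [DEF] = ½·(0·(-9−0) + 9·(0−11) + 5·(11−(-9))) = ½·(0 − 99 + 100) = 1/2.
[GEF] = ½·((104/11)·(-9−0) + 9·(0−(-10)) + 5·(-10−(-9))) = ½·(-936/11 + 90 − 5) = -1/22, so the D-coordinate is (-1/22)/(1/2) = -1/11.
[DGF] = ½·(0·(-10−0) + (104/11)·(0−11) + 5·(11−(-10))) = ½·(0 − 104 + 105) = 1/2, so the E-coordinate is 1.
[DEG] = ½·(0·(-9−(-10)) + 9·(-10−11) + (104/11)·(11−(-9))) = ½·(0 − 189 + 2080/11) = 1/22, so the F-coordinate is 1/11.
Check: -1/11 + 1 + 1/11 = 1.

(-1/11, 1, 1/11)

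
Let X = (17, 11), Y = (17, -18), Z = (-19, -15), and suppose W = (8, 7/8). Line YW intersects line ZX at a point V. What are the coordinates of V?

(47/7, 25/7)

Barycentric coordinates of W with respect to XYZ: (5/8, 1/8, 1/4).
On side ZX the Y-coordinate is zero; dropping W's Y-weight 1/8 and renormalizing the remaining 1/4 : 5/8 gives weights 2/7, 5/7 on Z, X.
V = (2/7)·(-19, -15) + (5/7)·(17, 11) = (47/7, 25/7).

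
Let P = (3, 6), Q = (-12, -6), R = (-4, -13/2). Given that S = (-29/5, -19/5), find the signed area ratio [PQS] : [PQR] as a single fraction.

2/5

[PQR] = ½·(3·(-6−(-13/2)) + (-12)·(-13/2−6) + (-4)·(6−(-6))) = ½·(3/2 + 150 − 48) = 207/4.
[PQS] = ½·(3·(-6−(-19/5)) + (-12)·(-19/5−6) + (-29/5)·(6−(-6))) = ½·(-33/5 + 588/5 − 348/5) = 207/10, so the ratio is (207/10)/(207/4) = 2/5.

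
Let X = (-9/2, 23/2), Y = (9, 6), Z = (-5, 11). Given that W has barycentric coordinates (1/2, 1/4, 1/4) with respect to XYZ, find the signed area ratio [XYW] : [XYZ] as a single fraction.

The signed ratio [XYW]/[XYZ] equals the barycentric coordinate of W at vertex Z, which is 1/4.

1/4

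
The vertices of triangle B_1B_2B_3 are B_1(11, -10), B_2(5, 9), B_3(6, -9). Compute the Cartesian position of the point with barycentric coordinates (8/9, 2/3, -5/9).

M = (8/9)·B_1 + (2/3)·B_2 + (-5/9)·B_3.
x-coordinate: (8/9)·11 + (2/3)·5 + (-5/9)·6 = 88/9.
y-coordinate: (8/9)·(-10) + (2/3)·9 + (-5/9)·(-9) = 19/9.

(88/9, 19/9)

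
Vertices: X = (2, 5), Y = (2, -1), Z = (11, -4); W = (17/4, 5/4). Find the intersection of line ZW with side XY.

(2, 3)

Barycentric coordinates of W with respect to XYZ: (1/2, 1/4, 1/4).
On side XY the Z-coordinate is zero; dropping W's Z-weight 1/4 and renormalizing the remaining 1/2 : 1/4 gives weights 2/3, 1/3 on X, Y.
V = (2/3)·(2, 5) + (1/3)·(2, -1) = (2, 3).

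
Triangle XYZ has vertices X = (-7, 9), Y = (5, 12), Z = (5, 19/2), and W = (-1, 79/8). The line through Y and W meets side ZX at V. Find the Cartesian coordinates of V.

(-3, 55/6)

Barycentric coordinates of W with respect to XYZ: (1/2, 1/4, 1/4).
On side ZX the Y-coordinate is zero; dropping W's Y-weight 1/4 and renormalizing the remaining 1/4 : 1/2 gives weights 1/3, 2/3 on Z, X.
V = (1/3)·(5, 19/2) + (2/3)·(-7, 9) = (-3, 55/6).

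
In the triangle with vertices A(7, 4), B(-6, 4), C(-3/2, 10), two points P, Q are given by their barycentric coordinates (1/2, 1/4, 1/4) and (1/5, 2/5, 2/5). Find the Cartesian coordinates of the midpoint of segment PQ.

(1/80, 119/20)

Barycentric coordinates of the midpoint are the average: (7/20, 13/40, 13/40).
Converting: (7/20)·A + (13/40)·B + (13/40)·C = (1/80, 119/20).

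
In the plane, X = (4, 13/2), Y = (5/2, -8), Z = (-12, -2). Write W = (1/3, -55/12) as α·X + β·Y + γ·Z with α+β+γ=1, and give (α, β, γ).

(1/6, 2/3, 1/6)

Signed area of the reference triangle: [XYZ] = ½·(4·(-8−(-2)) + (5/2)·(-2−(13/2)) + (-12)·(13/2−(-8))) = ½·(-24 − 85/4 − 174) = -877/8.
[WYZ] = ½·((1/3)·(-8−(-2)) + (5/2)·(-2−(-55/12)) + (-12)·(-55/12−(-8))) = ½·(-2 + 155/24 − 41) = -877/48, so the X-coordinate is (-877/48)/(-877/8) = 1/6.
[XWZ] = ½·(4·(-55/12−(-2)) + (1/3)·(-2−(13/2)) + (-12)·(13/2−(-55/12))) = ½·(-31/3 − 17/6 − 133) = -877/12, so the Y-coordinate is 2/3.
[XYW] = ½·(4·(-8−(-55/12)) + (5/2)·(-55/12−(13/2)) + (1/3)·(13/2−(-8))) = ½·(-41/3 − 665/24 + 29/6) = -877/48, so the Z-coordinate is 1/6.
Check: 1/6 + 2/3 + 1/6 = 1.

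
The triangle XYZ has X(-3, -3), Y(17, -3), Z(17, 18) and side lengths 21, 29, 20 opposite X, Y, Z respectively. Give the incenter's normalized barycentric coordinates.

(3/10, 29/70, 2/7)

The incenter has barycentric coordinates proportional to the opposite side lengths: (21 : 29 : 20).
Normalizing by 21+29+20 = 70 gives (3/10, 29/70, 2/7).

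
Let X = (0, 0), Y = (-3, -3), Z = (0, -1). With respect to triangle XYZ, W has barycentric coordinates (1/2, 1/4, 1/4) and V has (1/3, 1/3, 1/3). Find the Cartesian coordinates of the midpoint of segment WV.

(-7/8, -7/6)

Barycentric coordinates of the midpoint are the average: (5/12, 7/24, 7/24).
Converting: (5/12)·X + (7/24)·Y + (7/24)·Z = (-7/8, -7/6).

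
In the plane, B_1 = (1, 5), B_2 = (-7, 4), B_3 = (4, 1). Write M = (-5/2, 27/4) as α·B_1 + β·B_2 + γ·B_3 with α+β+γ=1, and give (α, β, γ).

(5/4, 1/4, -1/2)

Signed area of the reference triangle: [B_1B_2B_3] = ½·(1·(4−1) + (-7)·(1−5) + 4·(5−4)) = ½·(3 + 28 + 4) = 35/2.
[MB_2B_3] = ½·((-5/2)·(4−1) + (-7)·(1−(27/4)) + 4·(27/4−4)) = ½·(-15/2 + 161/4 + 11) = 175/8, so the B_1-coordinate is (175/8)/(35/2) = 5/4.
[B_1MB_3] = ½·(1·(27/4−1) + (-5/2)·(1−5) + 4·(5−(27/4))) = ½·(23/4 + 10 − 7) = 35/8, so the B_2-coordinate is 1/4.
[B_1B_2M] = ½·(1·(4−(27/4)) + (-7)·(27/4−5) + (-5/2)·(5−4)) = ½·(-11/4 − 49/4 − 5/2) = -35/4, so the B_3-coordinate is -1/2.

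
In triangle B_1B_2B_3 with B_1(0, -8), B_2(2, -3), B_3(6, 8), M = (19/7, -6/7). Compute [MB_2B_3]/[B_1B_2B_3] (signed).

5/14

[B_1B_2B_3] = ½·(0·(-3−8) + 2·(8−(-8)) + 6·(-8−(-3))) = ½·(0 + 32 − 30) = 1.
[MB_2B_3] = ½·((19/7)·(-3−8) + 2·(8−(-6/7)) + 6·(-6/7−(-3))) = ½·(-209/7 + 124/7 + 90/7) = 5/14, so the ratio is (5/14)/1 = 5/14.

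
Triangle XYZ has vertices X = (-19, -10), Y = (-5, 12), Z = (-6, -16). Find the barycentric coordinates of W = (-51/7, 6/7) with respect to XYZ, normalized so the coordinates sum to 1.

(1/7, 4/7, 2/7)

Signed area of the reference triangle: [XYZ] = ½·((-19)·(12−(-16)) + (-5)·(-16−(-10)) + (-6)·(-10−12)) = ½·(-532 + 30 + 132) = -185.
[WYZ] = ½·((-51/7)·(12−(-16)) + (-5)·(-16−(6/7)) + (-6)·(6/7−12)) = ½·(-204 + 590/7 + 468/7) = -185/7, so the X-coordinate is (-185/7)/(-185) = 1/7.
[XWZ] = ½·((-19)·(6/7−(-16)) + (-51/7)·(-16−(-10)) + (-6)·(-10−(6/7))) = ½·(-2242/7 + 306/7 + 456/7) = -740/7, so the Y-coordinate is 4/7.
[XYW] = ½·((-19)·(12−(6/7)) + (-5)·(6/7−(-10)) + (-51/7)·(-10−12)) = ½·(-1482/7 − 380/7 + 1122/7) = -370/7, so the Z-coordinate is 2/7.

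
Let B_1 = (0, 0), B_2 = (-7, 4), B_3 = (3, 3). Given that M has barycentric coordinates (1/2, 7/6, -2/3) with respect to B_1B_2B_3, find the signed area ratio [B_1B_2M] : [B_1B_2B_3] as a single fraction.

-2/3

The signed ratio [B_1B_2M]/[B_1B_2B_3] equals the barycentric coordinate of M at vertex B_3, which is -2/3.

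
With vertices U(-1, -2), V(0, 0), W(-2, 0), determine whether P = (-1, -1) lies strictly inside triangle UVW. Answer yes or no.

Barycentric coordinates of P: (1/2, 1/4, 1/4).
The three coordinates are positive, positive, positive; a point is interior exactly when all three are positive.

yes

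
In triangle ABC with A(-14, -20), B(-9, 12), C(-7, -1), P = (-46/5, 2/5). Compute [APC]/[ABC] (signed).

2/5

[ABC] = ½·((-14)·(12−(-1)) + (-9)·(-1−(-20)) + (-7)·(-20−12)) = ½·(-182 − 171 + 224) = -129/2.
[APC] = ½·((-14)·(2/5−(-1)) + (-46/5)·(-1−(-20)) + (-7)·(-20−(2/5))) = ½·(-98/5 − 874/5 + 714/5) = -129/5, so the ratio is (-129/5)/(-129/2) = 2/5.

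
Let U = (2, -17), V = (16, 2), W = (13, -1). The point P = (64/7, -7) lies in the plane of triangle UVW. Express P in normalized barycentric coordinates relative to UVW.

Signed area of the reference triangle: [UVW] = ½·(2·(2−(-1)) + 16·(-1−(-17)) + 13·(-17−2)) = ½·(6 + 256 − 247) = 15/2.
[PVW] = ½·((64/7)·(2−(-1)) + 16·(-1−(-7)) + 13·(-7−2)) = ½·(192/7 + 96 − 117) = 45/14, so the U-coordinate is (45/14)/(15/2) = 3/7.
[UPW] = ½·(2·(-7−(-1)) + (64/7)·(-1−(-17)) + 13·(-17−(-7))) = ½·(-12 + 1024/7 − 130) = 15/7, so the V-coordinate is 2/7.
[UVP] = ½·(2·(2−(-7)) + 16·(-7−(-17)) + (64/7)·(-17−2)) = ½·(18 + 160 − 1216/7) = 15/7, so the W-coordinate is 2/7.

(3/7, 2/7, 2/7)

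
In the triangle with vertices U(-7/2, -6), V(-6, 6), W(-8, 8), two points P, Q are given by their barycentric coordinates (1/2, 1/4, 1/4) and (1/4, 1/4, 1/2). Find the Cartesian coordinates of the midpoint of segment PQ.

(-93/16, 9/4)

Barycentric coordinates of the midpoint are the average: (3/8, 1/4, 3/8).
Converting: (3/8)·U + (1/4)·V + (3/8)·W = (-93/16, 9/4).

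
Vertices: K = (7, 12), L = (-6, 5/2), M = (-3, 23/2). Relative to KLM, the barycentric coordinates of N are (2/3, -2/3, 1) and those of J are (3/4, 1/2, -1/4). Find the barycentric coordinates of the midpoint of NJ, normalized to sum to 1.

(17/24, -1/12, 3/8)

Since both coordinate triples sum to 1, the midpoint's barycentrics are the componentwise average.
(2/3+3/4)/2 = 17/24; similarly -1/12 and 3/8.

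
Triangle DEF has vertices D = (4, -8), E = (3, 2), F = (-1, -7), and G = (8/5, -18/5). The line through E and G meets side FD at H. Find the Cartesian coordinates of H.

Barycentric coordinates of G with respect to DEF: (1/5, 2/5, 2/5).
On side FD the E-coordinate is zero; dropping G's E-weight 2/5 and renormalizing the remaining 2/5 : 1/5 gives weights 2/3, 1/3 on F, D.
H = (2/3)·(-1, -7) + (1/3)·(4, -8) = (2/3, -22/3).

(2/3, -22/3)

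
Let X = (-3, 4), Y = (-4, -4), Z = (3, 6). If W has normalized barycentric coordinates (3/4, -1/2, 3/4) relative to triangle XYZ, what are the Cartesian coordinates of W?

W = (3/4)·X + (-1/2)·Y + (3/4)·Z.
x-coordinate: (3/4)·(-3) + (-1/2)·(-4) + (3/4)·3 = 2.
y-coordinate: (3/4)·4 + (-1/2)·(-4) + (3/4)·6 = 19/2.

(2, 19/2)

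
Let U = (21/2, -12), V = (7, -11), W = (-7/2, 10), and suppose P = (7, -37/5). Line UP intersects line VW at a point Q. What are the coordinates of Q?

Barycentric coordinates of P with respect to UVW: (3/5, 1/5, 1/5).
On side VW the U-coordinate is zero; dropping P's U-weight 3/5 and renormalizing the remaining 1/5 : 1/5 gives weights 1/2, 1/2 on V, W.
Q = (1/2)·(7, -11) + (1/2)·(-7/2, 10) = (7/4, -1/2).

(7/4, -1/2)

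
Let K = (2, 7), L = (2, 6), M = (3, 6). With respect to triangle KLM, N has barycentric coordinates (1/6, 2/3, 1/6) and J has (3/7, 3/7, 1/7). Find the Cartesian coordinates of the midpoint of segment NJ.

Barycentric coordinates of the midpoint are the average: (25/84, 23/42, 13/84).
Converting: (25/84)·K + (23/42)·L + (13/84)·M = (181/84, 529/84).

(181/84, 529/84)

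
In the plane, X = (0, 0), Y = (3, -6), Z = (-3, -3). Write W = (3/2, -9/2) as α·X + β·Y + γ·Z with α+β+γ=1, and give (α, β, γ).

Signed area of the reference triangle: [XYZ] = ½·(0·(-6−(-3)) + 3·(-3−0) + (-3)·(0−(-6))) = ½·(0 − 9 − 18) = -27/2.
[WYZ] = ½·((3/2)·(-6−(-3)) + 3·(-3−(-9/2)) + (-3)·(-9/2−(-6))) = ½·(-9/2 + 9/2 − 9/2) = -9/4, so the X-coordinate is (-9/4)/(-27/2) = 1/6.
[XWZ] = ½·(0·(-9/2−(-3)) + (3/2)·(-3−0) + (-3)·(0−(-9/2))) = ½·(0 − 9/2 − 27/2) = -9, so the Y-coordinate is 2/3.
[XYW] = ½·(0·(-6−(-9/2)) + 3·(-9/2−0) + (3/2)·(0−(-6))) = ½·(0 − 27/2 + 9) = -9/4, so the Z-coordinate is 1/6.

(1/6, 2/3, 1/6)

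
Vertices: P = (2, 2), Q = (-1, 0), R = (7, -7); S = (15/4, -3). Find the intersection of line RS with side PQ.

(1/2, 1)

Barycentric coordinates of S with respect to PQR: (1/4, 1/4, 1/2).
On side PQ the R-coordinate is zero; dropping S's R-weight 1/2 and renormalizing the remaining 1/4 : 1/4 gives weights 1/2, 1/2 on P, Q.
T = (1/2)·(2, 2) + (1/2)·(-1, 0) = (1/2, 1).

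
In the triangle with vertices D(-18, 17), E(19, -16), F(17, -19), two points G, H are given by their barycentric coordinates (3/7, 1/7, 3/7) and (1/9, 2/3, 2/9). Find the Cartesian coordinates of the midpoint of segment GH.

(527/63, -113/14)

Barycentric coordinates of the midpoint are the average: (17/63, 17/42, 41/126).
Converting: (17/63)·D + (17/42)·E + (41/126)·F = (527/63, -113/14).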